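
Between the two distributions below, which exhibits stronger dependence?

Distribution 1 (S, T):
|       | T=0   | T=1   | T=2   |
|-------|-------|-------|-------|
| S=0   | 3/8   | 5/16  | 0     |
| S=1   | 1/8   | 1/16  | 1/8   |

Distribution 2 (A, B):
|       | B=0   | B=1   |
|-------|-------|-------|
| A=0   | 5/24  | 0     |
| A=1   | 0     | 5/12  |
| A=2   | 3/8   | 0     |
Distribution 1 (S, T):
Marginal P(S) (row sums):
  P(S=0) = 3/8 + 5/16 + 0 = 11/16
  P(S=1) = 1/8 + 1/16 + 1/8 = 5/16
Marginal P(T) (column sums):
  P(T=0) = 3/8 + 1/8 = 1/2
  P(T=1) = 5/16 + 1/16 = 3/8
  P(T=2) = 0 + 1/8 = 1/8

H(S) = -[(11/16)·log₂(11/16) + (5/16)·log₂(5/16)]
  = 0.3716 + 0.5244
  = 0.8960 bits
H(T) = -[(1/2)·log₂(1/2) + (3/8)·log₂(3/8) + (1/8)·log₂(1/8)]
  = 0.5000 + 0.5306 + 0.3750
  = 1.4056 bits
H(S,T) = -[(3/8)·log₂(3/8) + (5/16)·log₂(5/16) + (1/8)·log₂(1/8) + (1/16)·log₂(1/16) + (1/8)·log₂(1/8)]
  = 0.5306 + 0.5244 + 0.3750 + 0.2500 + 0.3750
  = 2.0550 bits

I(S;T) = H(S) + H(T) - H(S,T)
  = 0.8960 + 1.4056 - 2.0550
  = 0.2466 bits

Distribution 2 (A, B):
Marginal P(A) (row sums):
  P(A=0) = 5/24 + 0 = 5/24
  P(A=1) = 0 + 5/12 = 5/12
  P(A=2) = 3/8 + 0 = 3/8
Marginal P(B) (column sums):
  P(B=0) = 5/24 + 0 + 3/8 = 7/12
  P(B=1) = 0 + 5/12 + 0 = 5/12

H(A) = -[(5/24)·log₂(5/24) + (5/12)·log₂(5/12) + (3/8)·log₂(3/8)]
  = 0.4715 + 0.5263 + 0.5306
  = 1.5284 bits
H(B) = -[(7/12)·log₂(7/12) + (5/12)·log₂(5/12)]
  = 0.4536 + 0.5263
  = 0.9799 bits
H(A,B) = -[(5/24)·log₂(5/24) + (5/12)·log₂(5/12) + (3/8)·log₂(3/8)]
  = 0.4715 + 0.5263 + 0.5306
  = 1.5284 bits

I(A;B) = H(A) + H(B) - H(A,B)
  = 1.5284 + 0.9799 - 1.5284
  = 0.9799 bits

I(A;B) = 0.9799 bits > I(S;T) = 0.2466 bits, so (A, B) has the higher mutual information (stronger dependence).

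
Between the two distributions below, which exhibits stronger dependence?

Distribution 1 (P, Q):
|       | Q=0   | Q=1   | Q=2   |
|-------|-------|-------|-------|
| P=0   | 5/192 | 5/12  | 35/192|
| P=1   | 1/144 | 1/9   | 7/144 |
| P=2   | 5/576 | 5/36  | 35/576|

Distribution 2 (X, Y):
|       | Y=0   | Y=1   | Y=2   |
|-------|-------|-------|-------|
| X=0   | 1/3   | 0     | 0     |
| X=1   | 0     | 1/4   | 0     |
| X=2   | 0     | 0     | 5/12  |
Distribution 1 (P, Q):
Marginal P(P) (row sums):
  P(P=0) = 5/192 + 5/12 + 35/192 = 5/8
  P(P=1) = 1/144 + 1/9 + 7/144 = 1/6
  P(P=2) = 5/576 + 5/36 + 35/576 = 5/24
Marginal P(Q) (column sums):
  P(Q=0) = 5/192 + 1/144 + 5/576 = 1/24
  P(Q=1) = 5/12 + 1/9 + 5/36 = 2/3
  P(Q=2) = 35/192 + 7/144 + 35/576 = 7/24

H(P) = -[(5/8)·log₂(5/8) + (1/6)·log₂(1/6) + (5/24)·log₂(5/24)]
  = 0.4238 + 0.4308 + 0.4715
  = 1.3261 bits
H(Q) = -[(1/24)·log₂(1/24) + (2/3)·log₂(2/3) + (7/24)·log₂(7/24)]
  = 0.1910 + 0.3900 + 0.5185
  = 1.0995 bits
H(P,Q) = -[(5/192)·log₂(5/192) + (5/12)·log₂(5/12) + (35/192)·log₂(35/192) + (1/144)·log₂(1/144) + (1/9)·log₂(1/9) + (7/144)·log₂(7/144) + (5/576)·log₂(5/576) + (5/36)·log₂(5/36) + (35/576)·log₂(35/576)]
  = 0.1371 + 0.5263 + 0.4476 + 0.0498 + 0.3522 + 0.2121 + 0.0594 + 0.3956 + 0.2455
  = 2.4256 bits

I(P;Q) = H(P) + H(Q) - H(P,Q)
  = 1.3261 + 1.0995 - 2.4256
  = 0.0000 bits

Distribution 2 (X, Y):
Marginal P(X) (row sums):
  P(X=0) = 1/3 + 0 + 0 = 1/3
  P(X=1) = 0 + 1/4 + 0 = 1/4
  P(X=2) = 0 + 0 + 5/12 = 5/12
Marginal P(Y) (column sums):
  P(Y=0) = 1/3 + 0 + 0 = 1/3
  P(Y=1) = 0 + 1/4 + 0 = 1/4
  P(Y=2) = 0 + 0 + 5/12 = 5/12

H(X) = -[(1/3)·log₂(1/3) + (1/4)·log₂(1/4) + (5/12)·log₂(5/12)]
  = 0.5283 + 0.5000 + 0.5263
  = 1.5546 bits
H(Y) = -[(1/3)·log₂(1/3) + (1/4)·log₂(1/4) + (5/12)·log₂(5/12)]
  = 0.5283 + 0.5000 + 0.5263
  = 1.5546 bits
H(X,Y) = -[(1/3)·log₂(1/3) + (1/4)·log₂(1/4) + (5/12)·log₂(5/12)]
  = 0.5283 + 0.5000 + 0.5263
  = 1.5546 bits

I(X;Y) = H(X) + H(Y) - H(X,Y)
  = 1.5546 + 1.5546 - 1.5546
  = 1.5546 bits

I(X;Y) = 1.5546 bits > I(P;Q) = 0.0000 bits, so (X, Y) has the higher mutual information (stronger dependence).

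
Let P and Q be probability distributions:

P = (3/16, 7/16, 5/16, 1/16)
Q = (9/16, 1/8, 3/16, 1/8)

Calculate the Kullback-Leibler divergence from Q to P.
D(P||Q) = Σ P(i) log₂(P(i)/Q(i))
  i=0: (3/16) × log₂((3/16)/(9/16)) = (3/16) × log₂(1/3) = -0.2972
  i=1: (7/16) × log₂((7/16)/(1/8)) = (7/16) × log₂(7/2) = 0.7907
  i=2: (5/16) × log₂((5/16)/(3/16)) = (5/16) × log₂(5/3) = 0.2303
  i=3: (1/16) × log₂((1/16)/(1/8)) = (1/16) × log₂(1/2) = -0.0625
D(P||Q) = -0.2972 + 0.7907 + 0.2303 - 0.0625
  = 0.6613 bits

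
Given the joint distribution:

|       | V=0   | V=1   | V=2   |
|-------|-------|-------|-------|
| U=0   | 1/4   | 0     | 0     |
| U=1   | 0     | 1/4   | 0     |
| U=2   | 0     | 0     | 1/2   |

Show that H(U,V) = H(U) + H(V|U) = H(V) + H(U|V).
Marginal P(U) (row sums):
  P(U=0) = 1/4 + 0 + 0 = 1/4
  P(U=1) = 0 + 1/4 + 0 = 1/4
  P(U=2) = 0 + 0 + 1/2 = 1/2
Marginal P(V) (column sums):
  P(V=0) = 1/4 + 0 + 0 = 1/4
  P(V=1) = 0 + 1/4 + 0 = 1/4
  P(V=2) = 0 + 0 + 1/2 = 1/2

Decomposition 1: H(U) + H(V|U)
H(U) = -[(1/4)·log₂(1/4) + (1/4)·log₂(1/4) + (1/2)·log₂(1/2)]
  = 0.5000 + 0.5000 + 0.5000
  = 1.5000 bits
H(V|U) = -Σ P(U,V)·log₂ P(V|U), where P(V|U) = P(U,V) / P(U)
  (cells with P(U,V) = 0 contribute 0)
  (U=0,V=0): P(V|U) = (1/4)/(1/4) = 1;  -(1/4)·log₂(1) = 0.0000
  (U=1,V=1): P(V|U) = (1/4)/(1/4) = 1;  -(1/4)·log₂(1) = 0.0000
  (U=2,V=2): P(V|U) = (1/2)/(1/2) = 1;  -(1/2)·log₂(1) = 0.0000
H(V|U) = 0.0000 + 0.0000 + 0.0000
  = 0.0000 bits
H(U) + H(V|U) = 1.5000 + 0.0000 = 1.5000 bits

Decomposition 2: H(V) + H(U|V)
H(V) = -[(1/4)·log₂(1/4) + (1/4)·log₂(1/4) + (1/2)·log₂(1/2)]
  = 0.5000 + 0.5000 + 0.5000
  = 1.5000 bits
H(U|V) = -Σ P(U,V)·log₂ P(U|V), where P(U|V) = P(U,V) / P(V)
  (cells with P(U,V) = 0 contribute 0)
  (U=0,V=0): P(U|V) = (1/4)/(1/4) = 1;  -(1/4)·log₂(1) = 0.0000
  (U=1,V=1): P(U|V) = (1/4)/(1/4) = 1;  -(1/4)·log₂(1) = 0.0000
  (U=2,V=2): P(U|V) = (1/2)/(1/2) = 1;  -(1/2)·log₂(1) = 0.0000
H(U|V) = 0.0000 + 0.0000 + 0.0000
  = 0.0000 bits
H(V) + H(U|V) = 1.5000 + 0.0000 = 1.5000 bits

Direct computation of the joint entropy:
H(U,V) = -[(1/4)·log₂(1/4) + (1/4)·log₂(1/4) + (1/2)·log₂(1/2)]
  = 0.5000 + 0.5000 + 0.5000
  = 1.5000 bits

All three agree: H(U,V) = 1.5000 bits ✓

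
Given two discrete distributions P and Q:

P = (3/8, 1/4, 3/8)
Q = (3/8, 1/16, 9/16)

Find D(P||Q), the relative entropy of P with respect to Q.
D(P||Q) = Σ P(i) log₂(P(i)/Q(i))
  i=0: (3/8) × log₂((3/8)/(3/8)) = (3/8) × log₂(1) = 0.0000
  i=1: (1/4) × log₂((1/4)/(1/16)) = (1/4) × log₂(4) = 0.5000
  i=2: (3/8) × log₂((3/8)/(9/16)) = (3/8) × log₂(2/3) = -0.2194
D(P||Q) = 0.0000 + 0.5000 - 0.2194
  = 0.2806 bits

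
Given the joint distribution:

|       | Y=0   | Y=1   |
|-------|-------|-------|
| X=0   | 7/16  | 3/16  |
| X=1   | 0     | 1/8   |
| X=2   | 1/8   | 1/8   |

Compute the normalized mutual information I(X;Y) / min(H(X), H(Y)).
Marginal P(X) (row sums):
  P(X=0) = 7/16 + 3/16 = 5/8
  P(X=1) = 0 + 1/8 = 1/8
  P(X=2) = 1/8 + 1/8 = 1/4
Marginal P(Y) (column sums):
  P(Y=0) = 7/16 + 0 + 1/8 = 9/16
  P(Y=1) = 3/16 + 1/8 + 1/8 = 7/16

H(X) = -[(5/8)·log₂(5/8) + (1/8)·log₂(1/8) + (1/4)·log₂(1/4)]
  = 0.4238 + 0.3750 + 0.5000
  = 1.2988 bits
H(Y) = -[(9/16)·log₂(9/16) + (7/16)·log₂(7/16)]
  = 0.4669 + 0.5218
  = 0.9887 bits
H(X,Y) = -[(7/16)·log₂(7/16) + (3/16)·log₂(3/16) + (1/8)·log₂(1/8) + (1/8)·log₂(1/8) + (1/8)·log₂(1/8)]
  = 0.5218 + 0.4528 + 0.3750 + 0.3750 + 0.3750
  = 2.0996 bits

I(X;Y) = H(X) + H(Y) - H(X,Y)
  = 1.2988 + 0.9887 - 2.0996
  = 0.1879 bits

min(H(X), H(Y)) = min(1.2988, 0.9887) = 0.9887 bits
Normalized MI = 0.1879 / 0.9887 = 0.1900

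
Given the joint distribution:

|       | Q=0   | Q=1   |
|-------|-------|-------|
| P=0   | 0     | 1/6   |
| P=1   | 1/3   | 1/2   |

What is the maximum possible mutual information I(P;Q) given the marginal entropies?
The upper bound on mutual information is I(P;Q) ≤ min(H(P), H(Q)).

Marginal P(P) (row sums):
  P(P=0) = 0 + 1/6 = 1/6
  P(P=1) = 1/3 + 1/2 = 5/6
Marginal P(Q) (column sums):
  P(Q=0) = 0 + 1/3 = 1/3
  P(Q=1) = 1/6 + 1/2 = 2/3

H(P) = -[(1/6)·log₂(1/6) + (5/6)·log₂(5/6)]
  = 0.4308 + 0.2192
  = 0.6500 bits
H(Q) = -[(1/3)·log₂(1/3) + (2/3)·log₂(2/3)]
  = 0.5283 + 0.3900
  = 0.9183 bits

Maximum possible I(P;Q) = min(0.6500, 0.9183) = 0.6500 bits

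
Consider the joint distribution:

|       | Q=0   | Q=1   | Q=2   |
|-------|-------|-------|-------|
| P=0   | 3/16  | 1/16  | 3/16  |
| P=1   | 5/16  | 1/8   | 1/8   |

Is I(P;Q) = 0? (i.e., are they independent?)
Marginal P(P) (row sums):
  P(P=0) = 3/16 + 1/16 + 3/16 = 7/16
  P(P=1) = 5/16 + 1/8 + 1/8 = 9/16
Marginal P(Q) (column sums):
  P(Q=0) = 3/16 + 5/16 = 1/2
  P(Q=1) = 1/16 + 1/8 = 3/16
  P(Q=2) = 3/16 + 1/8 = 5/16

P and Q are independent iff P(P=i,Q=j) = P(P=i)·P(Q=j) for every cell.
  P(P=0)·P(Q=0) = 7/16 × 1/2 = 7/32, but P(P=0,Q=0) = 3/16 ✗

No, P and Q are not independent. Quantitatively, I(P;Q) > 0:

H(P) = -[(7/16)·log₂(7/16) + (9/16)·log₂(9/16)]
  = 0.5218 + 0.4669
  = 0.9887 bits
H(Q) = -[(1/2)·log₂(1/2) + (3/16)·log₂(3/16) + (5/16)·log₂(5/16)]
  = 0.5000 + 0.4528 + 0.5244
  = 1.4772 bits
H(P,Q) = -[(3/16)·log₂(3/16) + (1/16)·log₂(1/16) + (3/16)·log₂(3/16) + (5/16)·log₂(5/16) + (1/8)·log₂(1/8) + (1/8)·log₂(1/8)]
  = 0.4528 + 0.2500 + 0.4528 + 0.5244 + 0.3750 + 0.3750
  = 2.4300 bits
I(P;Q) = H(P) + H(Q) - H(P,Q) = 0.9887 + 1.4772 - 2.4300 = 0.0359 bits > 0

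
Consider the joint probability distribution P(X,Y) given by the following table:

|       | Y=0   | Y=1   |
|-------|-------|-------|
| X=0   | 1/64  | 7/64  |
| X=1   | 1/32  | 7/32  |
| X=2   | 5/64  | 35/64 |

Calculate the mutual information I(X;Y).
Marginal P(X) (row sums):
  P(X=0) = 1/64 + 7/64 = 1/8
  P(X=1) = 1/32 + 7/32 = 1/4
  P(X=2) = 5/64 + 35/64 = 5/8
Marginal P(Y) (column sums):
  P(Y=0) = 1/64 + 1/32 + 5/64 = 1/8
  P(Y=1) = 7/64 + 7/32 + 35/64 = 7/8

H(X) = -[(1/8)·log₂(1/8) + (1/4)·log₂(1/4) + (5/8)·log₂(5/8)]
  = 0.3750 + 0.5000 + 0.4238
  = 1.2988 bits
H(Y) = -[(1/8)·log₂(1/8) + (7/8)·log₂(7/8)]
  = 0.3750 + 0.1686
  = 0.5436 bits
H(X,Y) = -[(1/64)·log₂(1/64) + (7/64)·log₂(7/64) + (1/32)·log₂(1/32) + (7/32)·log₂(7/32) + (5/64)·log₂(5/64) + (35/64)·log₂(35/64)]
  = 0.0938 + 0.3492 + 0.1563 + 0.4796 + 0.2873 + 0.4762
  = 1.8424 bits

I(X;Y) = H(X) + H(Y) - H(X,Y)
  = 1.2988 + 0.5436 - 1.8424
  = 0.0000 bits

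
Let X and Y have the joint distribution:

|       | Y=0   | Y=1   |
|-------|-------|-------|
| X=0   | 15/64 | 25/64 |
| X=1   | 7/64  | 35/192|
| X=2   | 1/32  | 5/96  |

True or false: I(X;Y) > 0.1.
Marginal P(X) (row sums):
  P(X=0) = 15/64 + 25/64 = 5/8
  P(X=1) = 7/64 + 35/192 = 7/24
  P(X=2) = 1/32 + 5/96 = 1/12
Marginal P(Y) (column sums):
  P(Y=0) = 15/64 + 7/64 + 1/32 = 3/8
  P(Y=1) = 25/64 + 35/192 + 5/96 = 5/8

H(X) = -[(5/8)·log₂(5/8) + (7/24)·log₂(7/24) + (1/12)·log₂(1/12)]
  = 0.4238 + 0.5185 + 0.2987
  = 1.2410 bits
H(Y) = -[(3/8)·log₂(3/8) + (5/8)·log₂(5/8)]
  = 0.5306 + 0.4238
  = 0.9544 bits
H(X,Y) = -[(15/64)·log₂(15/64) + (25/64)·log₂(25/64) + (7/64)·log₂(7/64) + (35/192)·log₂(35/192) + (1/32)·log₂(1/32) + (5/96)·log₂(5/96)]
  = 0.4906 + 0.5297 + 0.3492 + 0.4476 + 0.1563 + 0.2220
  = 2.1954 bits

I(X;Y) = H(X) + H(Y) - H(X,Y)
  = 1.2410 + 0.9544 - 2.1954
  = 0.0000 bits

False. I(X;Y) = 0.0000 bits, which is ≤ 0.1 bits.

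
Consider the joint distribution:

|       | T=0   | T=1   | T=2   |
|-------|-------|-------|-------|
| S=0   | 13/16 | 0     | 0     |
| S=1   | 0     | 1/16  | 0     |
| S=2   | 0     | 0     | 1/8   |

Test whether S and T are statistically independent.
Marginal P(S) (row sums):
  P(S=0) = 13/16 + 0 + 0 = 13/16
  P(S=1) = 0 + 1/16 + 0 = 1/16
  P(S=2) = 0 + 0 + 1/8 = 1/8
Marginal P(T) (column sums):
  P(T=0) = 13/16 + 0 + 0 = 13/16
  P(T=1) = 0 + 1/16 + 0 = 1/16
  P(T=2) = 0 + 0 + 1/8 = 1/8

S and T are independent iff P(S=i,T=j) = P(S=i)·P(T=j) for every cell.
  P(S=0)·P(T=0) = 13/16 × 13/16 = 169/256, but P(S=0,T=0) = 13/16 ✗

No, S and T are not independent. Quantitatively, I(S;T) > 0:

H(S) = -[(13/16)·log₂(13/16) + (1/16)·log₂(1/16) + (1/8)·log₂(1/8)]
  = 0.2434 + 0.2500 + 0.3750
  = 0.8684 bits
H(T) = -[(13/16)·log₂(13/16) + (1/16)·log₂(1/16) + (1/8)·log₂(1/8)]
  = 0.2434 + 0.2500 + 0.3750
  = 0.8684 bits
H(S,T) = -[(13/16)·log₂(13/16) + (1/16)·log₂(1/16) + (1/8)·log₂(1/8)]
  = 0.2434 + 0.2500 + 0.3750
  = 0.8684 bits
I(S;T) = H(S) + H(T) - H(S,T) = 0.8684 + 0.8684 - 0.8684 = 0.8684 bits > 0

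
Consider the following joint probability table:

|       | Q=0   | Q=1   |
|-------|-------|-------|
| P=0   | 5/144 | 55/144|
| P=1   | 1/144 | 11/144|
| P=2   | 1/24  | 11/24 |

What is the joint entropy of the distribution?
H(P,Q) = -Σ P(P,Q) log₂ P(P,Q), summed over the non-zero cells:
H(P,Q) = -[(5/144)·log₂(5/144) + (55/144)·log₂(55/144) + (1/144)·log₂(1/144) + (11/144)·log₂(11/144) + (1/24)·log₂(1/24) + (11/24)·log₂(11/24)]
  = 0.1683 + 0.5304 + 0.0498 + 0.2834 + 0.1910 + 0.5159
  = 1.7388 bits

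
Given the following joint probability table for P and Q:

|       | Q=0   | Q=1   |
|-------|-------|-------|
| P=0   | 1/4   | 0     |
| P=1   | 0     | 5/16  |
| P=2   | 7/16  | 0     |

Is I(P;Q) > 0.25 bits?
Marginal P(P) (row sums):
  P(P=0) = 1/4 + 0 = 1/4
  P(P=1) = 0 + 5/16 = 5/16
  P(P=2) = 7/16 + 0 = 7/16
Marginal P(Q) (column sums):
  P(Q=0) = 1/4 + 0 + 7/16 = 11/16
  P(Q=1) = 0 + 5/16 + 0 = 5/16

H(P) = -[(1/4)·log₂(1/4) + (5/16)·log₂(5/16) + (7/16)·log₂(7/16)]
  = 0.5000 + 0.5244 + 0.5218
  = 1.5462 bits
H(Q) = -[(11/16)·log₂(11/16) + (5/16)·log₂(5/16)]
  = 0.3716 + 0.5244
  = 0.8960 bits
H(P,Q) = -[(1/4)·log₂(1/4) + (5/16)·log₂(5/16) + (7/16)·log₂(7/16)]
  = 0.5000 + 0.5244 + 0.5218
  = 1.5462 bits

I(P;Q) = H(P) + H(Q) - H(P,Q)
  = 1.5462 + 0.8960 - 1.5462
  = 0.8960 bits

Yes. I(P;Q) = 0.8960 bits, which is > 0.25 bits.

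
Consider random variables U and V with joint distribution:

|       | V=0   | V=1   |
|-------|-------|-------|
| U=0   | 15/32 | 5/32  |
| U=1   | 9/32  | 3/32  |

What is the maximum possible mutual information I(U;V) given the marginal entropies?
The upper bound on mutual information is I(U;V) ≤ min(H(U), H(V)).

Marginal P(U) (row sums):
  P(U=0) = 15/32 + 5/32 = 5/8
  P(U=1) = 9/32 + 3/32 = 3/8
Marginal P(V) (column sums):
  P(V=0) = 15/32 + 9/32 = 3/4
  P(V=1) = 5/32 + 3/32 = 1/4

H(U) = -[(5/8)·log₂(5/8) + (3/8)·log₂(3/8)]
  = 0.4238 + 0.5306
  = 0.9544 bits
H(V) = -[(3/4)·log₂(3/4) + (1/4)·log₂(1/4)]
  = 0.3113 + 0.5000
  = 0.8113 bits

Maximum possible I(U;V) = min(0.9544, 0.8113) = 0.8113 bits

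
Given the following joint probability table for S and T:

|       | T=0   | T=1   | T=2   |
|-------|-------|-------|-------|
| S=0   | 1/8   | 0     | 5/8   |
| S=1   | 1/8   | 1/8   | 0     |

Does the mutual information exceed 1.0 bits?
Marginal P(S) (row sums):
  P(S=0) = 1/8 + 0 + 5/8 = 3/4
  P(S=1) = 1/8 + 1/8 + 0 = 1/4
Marginal P(T) (column sums):
  P(T=0) = 1/8 + 1/8 = 1/4
  P(T=1) = 0 + 1/8 = 1/8
  P(T=2) = 5/8 + 0 = 5/8

H(S) = -[(3/4)·log₂(3/4) + (1/4)·log₂(1/4)]
  = 0.3113 + 0.5000
  = 0.8113 bits
H(T) = -[(1/4)·log₂(1/4) + (1/8)·log₂(1/8) + (5/8)·log₂(5/8)]
  = 0.5000 + 0.3750 + 0.4238
  = 1.2988 bits
H(S,T) = -[(1/8)·log₂(1/8) + (5/8)·log₂(5/8) + (1/8)·log₂(1/8) + (1/8)·log₂(1/8)]
  = 0.3750 + 0.4238 + 0.3750 + 0.3750
  = 1.5488 bits

I(S;T) = H(S) + H(T) - H(S,T)
  = 0.8113 + 1.2988 - 1.5488
  = 0.5613 bits

No. I(S;T) = 0.5613 bits, which is ≤ 1.0 bits.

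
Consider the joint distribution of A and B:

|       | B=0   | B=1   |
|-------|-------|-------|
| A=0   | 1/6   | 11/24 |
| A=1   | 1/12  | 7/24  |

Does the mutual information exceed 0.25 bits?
Marginal P(A) (row sums):
  P(A=0) = 1/6 + 11/24 = 5/8
  P(A=1) = 1/12 + 7/24 = 3/8
Marginal P(B) (column sums):
  P(B=0) = 1/6 + 1/12 = 1/4
  P(B=1) = 11/24 + 7/24 = 3/4

H(A) = -[(5/8)·log₂(5/8) + (3/8)·log₂(3/8)]
  = 0.4238 + 0.5306
  = 0.9544 bits
H(B) = -[(1/4)·log₂(1/4) + (3/4)·log₂(3/4)]
  = 0.5000 + 0.3113
  = 0.8113 bits
H(A,B) = -[(1/6)·log₂(1/6) + (11/24)·log₂(11/24) + (1/12)·log₂(1/12) + (7/24)·log₂(7/24)]
  = 0.4308 + 0.5159 + 0.2987 + 0.5185
  = 1.7639 bits

I(A;B) = H(A) + H(B) - H(A,B)
  = 0.9544 + 0.8113 - 1.7639
  = 0.0018 bits

No. I(A;B) = 0.0018 bits, which is ≤ 0.25 bits.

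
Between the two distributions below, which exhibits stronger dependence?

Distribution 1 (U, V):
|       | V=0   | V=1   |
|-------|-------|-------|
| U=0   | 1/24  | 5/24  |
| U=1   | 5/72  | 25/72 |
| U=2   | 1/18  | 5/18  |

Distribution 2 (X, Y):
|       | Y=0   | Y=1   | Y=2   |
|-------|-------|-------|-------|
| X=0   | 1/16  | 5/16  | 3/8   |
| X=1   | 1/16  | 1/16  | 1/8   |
Distribution 1 (U, V):
Marginal P(U) (row sums):
  P(U=0) = 1/24 + 5/24 = 1/4
  P(U=1) = 5/72 + 25/72 = 5/12
  P(U=2) = 1/18 + 5/18 = 1/3
Marginal P(V) (column sums):
  P(V=0) = 1/24 + 5/72 + 1/18 = 1/6
  P(V=1) = 5/24 + 25/72 + 5/18 = 5/6

H(U) = -[(1/4)·log₂(1/4) + (5/12)·log₂(5/12) + (1/3)·log₂(1/3)]
  = 0.5000 + 0.5263 + 0.5283
  = 1.5546 bits
H(V) = -[(1/6)·log₂(1/6) + (5/6)·log₂(5/6)]
  = 0.4308 + 0.2192
  = 0.6500 bits
H(U,V) = -[(1/24)·log₂(1/24) + (5/24)·log₂(5/24) + (5/72)·log₂(5/72) + (25/72)·log₂(25/72) + (1/18)·log₂(1/18) + (5/18)·log₂(5/18)]
  = 0.1910 + 0.4715 + 0.2672 + 0.5299 + 0.2317 + 0.5133
  = 2.2046 bits

I(U;V) = H(U) + H(V) - H(U,V)
  = 1.5546 + 0.6500 - 2.2046
  = 0.0000 bits

Distribution 2 (X, Y):
Marginal P(X) (row sums):
  P(X=0) = 1/16 + 5/16 + 3/8 = 3/4
  P(X=1) = 1/16 + 1/16 + 1/8 = 1/4
Marginal P(Y) (column sums):
  P(Y=0) = 1/16 + 1/16 = 1/8
  P(Y=1) = 5/16 + 1/16 = 3/8
  P(Y=2) = 3/8 + 1/8 = 1/2

H(X) = -[(3/4)·log₂(3/4) + (1/4)·log₂(1/4)]
  = 0.3113 + 0.5000
  = 0.8113 bits
H(Y) = -[(1/8)·log₂(1/8) + (3/8)·log₂(3/8) + (1/2)·log₂(1/2)]
  = 0.3750 + 0.5306 + 0.5000
  = 1.4056 bits
H(X,Y) = -[(1/16)·log₂(1/16) + (5/16)·log₂(5/16) + (3/8)·log₂(3/8) + (1/16)·log₂(1/16) + (1/16)·log₂(1/16) + (1/8)·log₂(1/8)]
  = 0.2500 + 0.5244 + 0.5306 + 0.2500 + 0.2500 + 0.3750
  = 2.1800 bits

I(X;Y) = H(X) + H(Y) - H(X,Y)
  = 0.8113 + 1.4056 - 2.1800
  = 0.0369 bits

I(X;Y) = 0.0369 bits > I(U;V) = 0.0000 bits, so (X, Y) has the higher mutual information (stronger dependence).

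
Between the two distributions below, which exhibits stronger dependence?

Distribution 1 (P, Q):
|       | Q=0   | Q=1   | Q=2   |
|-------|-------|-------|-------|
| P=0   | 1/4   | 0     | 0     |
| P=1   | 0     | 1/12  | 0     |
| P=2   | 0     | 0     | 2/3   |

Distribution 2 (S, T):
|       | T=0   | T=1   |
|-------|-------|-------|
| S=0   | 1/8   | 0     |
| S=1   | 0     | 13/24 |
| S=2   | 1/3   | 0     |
Distribution 1 (P, Q):
Marginal P(P) (row sums):
  P(P=0) = 1/4 + 0 + 0 = 1/4
  P(P=1) = 0 + 1/12 + 0 = 1/12
  P(P=2) = 0 + 0 + 2/3 = 2/3
Marginal P(Q) (column sums):
  P(Q=0) = 1/4 + 0 + 0 = 1/4
  P(Q=1) = 0 + 1/12 + 0 = 1/12
  P(Q=2) = 0 + 0 + 2/3 = 2/3

H(P) = -[(1/4)·log₂(1/4) + (1/12)·log₂(1/12) + (2/3)·log₂(2/3)]
  = 0.5000 + 0.2987 + 0.3900
  = 1.1887 bits
H(Q) = -[(1/4)·log₂(1/4) + (1/12)·log₂(1/12) + (2/3)·log₂(2/3)]
  = 0.5000 + 0.2987 + 0.3900
  = 1.1887 bits
H(P,Q) = -[(1/4)·log₂(1/4) + (1/12)·log₂(1/12) + (2/3)·log₂(2/3)]
  = 0.5000 + 0.2987 + 0.3900
  = 1.1887 bits

I(P;Q) = H(P) + H(Q) - H(P,Q)
  = 1.1887 + 1.1887 - 1.1887
  = 1.1887 bits

Distribution 2 (S, T):
Marginal P(S) (row sums):
  P(S=0) = 1/8 + 0 = 1/8
  P(S=1) = 0 + 13/24 = 13/24
  P(S=2) = 1/3 + 0 = 1/3
Marginal P(T) (column sums):
  P(T=0) = 1/8 + 0 + 1/3 = 11/24
  P(T=1) = 0 + 13/24 + 0 = 13/24

H(S) = -[(1/8)·log₂(1/8) + (13/24)·log₂(13/24) + (1/3)·log₂(1/3)]
  = 0.3750 + 0.4791 + 0.5283
  = 1.3824 bits
H(T) = -[(11/24)·log₂(11/24) + (13/24)·log₂(13/24)]
  = 0.5159 + 0.4791
  = 0.9950 bits
H(S,T) = -[(1/8)·log₂(1/8) + (13/24)·log₂(13/24) + (1/3)·log₂(1/3)]
  = 0.3750 + 0.4791 + 0.5283
  = 1.3824 bits

I(S;T) = H(S) + H(T) - H(S,T)
  = 1.3824 + 0.9950 - 1.3824
  = 0.9950 bits

I(P;Q) = 1.1887 bits > I(S;T) = 0.9950 bits, so (P, Q) has the higher mutual information (stronger dependence).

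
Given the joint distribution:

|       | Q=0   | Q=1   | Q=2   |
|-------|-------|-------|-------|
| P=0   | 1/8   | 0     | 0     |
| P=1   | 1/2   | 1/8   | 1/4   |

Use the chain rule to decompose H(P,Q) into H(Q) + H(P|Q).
By the chain rule: H(P,Q) = H(Q) + H(P|Q)

Marginal P(Q) (column sums):
  P(Q=0) = 1/8 + 1/2 = 5/8
  P(Q=1) = 0 + 1/8 = 1/8
  P(Q=2) = 0 + 1/4 = 1/4
H(Q) = -[(5/8)·log₂(5/8) + (1/8)·log₂(1/8) + (1/4)·log₂(1/4)]
  = 0.4238 + 0.3750 + 0.5000
  = 1.2988 bits
H(P|Q) = -Σ P(P,Q)·log₂ P(P|Q), where P(P|Q) = P(P,Q) / P(Q)
  (cells with P(P,Q) = 0 contribute 0)
  (P=0,Q=0): P(P|Q) = (1/8)/(5/8) = 1/5;  -(1/8)·log₂(1/5) = 0.2902
  (P=1,Q=0): P(P|Q) = (1/2)/(5/8) = 4/5;  -(1/2)·log₂(4/5) = 0.1610
  (P=1,Q=1): P(P|Q) = (1/8)/(1/8) = 1;  -(1/8)·log₂(1) = 0.0000
  (P=1,Q=2): P(P|Q) = (1/4)/(1/4) = 1;  -(1/4)·log₂(1) = 0.0000
H(P|Q) = 0.2902 + 0.1610 + 0.0000 + 0.0000
  = 0.4512 bits

H(P,Q) = H(Q) + H(P|Q) = 1.2988 + 0.4512 = 1.7500 bits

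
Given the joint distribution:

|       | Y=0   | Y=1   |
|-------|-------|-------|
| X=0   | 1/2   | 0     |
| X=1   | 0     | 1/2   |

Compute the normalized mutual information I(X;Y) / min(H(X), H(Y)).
Marginal P(X) (row sums):
  P(X=0) = 1/2 + 0 = 1/2
  P(X=1) = 0 + 1/2 = 1/2
Marginal P(Y) (column sums):
  P(Y=0) = 1/2 + 0 = 1/2
  P(Y=1) = 0 + 1/2 = 1/2

H(X) = -[(1/2)·log₂(1/2) + (1/2)·log₂(1/2)]
  = 0.5000 + 0.5000
  = 1.0000 bits
H(Y) = -[(1/2)·log₂(1/2) + (1/2)·log₂(1/2)]
  = 0.5000 + 0.5000
  = 1.0000 bits
H(X,Y) = -[(1/2)·log₂(1/2) + (1/2)·log₂(1/2)]
  = 0.5000 + 0.5000
  = 1.0000 bits

I(X;Y) = H(X) + H(Y) - H(X,Y)
  = 1.0000 + 1.0000 - 1.0000
  = 1.0000 bits

min(H(X), H(Y)) = min(1.0000, 1.0000) = 1.0000 bits
Normalized MI = 1.0000 / 1.0000 = 1.0000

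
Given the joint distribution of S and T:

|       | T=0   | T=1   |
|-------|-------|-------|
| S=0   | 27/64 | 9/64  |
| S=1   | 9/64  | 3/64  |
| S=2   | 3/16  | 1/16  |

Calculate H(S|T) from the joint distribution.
Marginal P(T) (column sums):
  P(T=0) = 27/64 + 9/64 + 3/16 = 3/4
  P(T=1) = 9/64 + 3/64 + 1/16 = 1/4

H(S|T) = -Σ P(S,T)·log₂ P(S|T), where P(S|T) = P(S,T) / P(T)
  (S=0,T=0): P(S|T) = (27/64)/(3/4) = 9/16;  -(27/64)·log₂(9/16) = 0.3502
  (S=0,T=1): P(S|T) = (9/64)/(1/4) = 9/16;  -(9/64)·log₂(9/16) = 0.1167
  (S=1,T=0): P(S|T) = (9/64)/(3/4) = 3/16;  -(9/64)·log₂(3/16) = 0.3396
  (S=1,T=1): P(S|T) = (3/64)/(1/4) = 3/16;  -(3/64)·log₂(3/16) = 0.1132
  (S=2,T=0): P(S|T) = (3/16)/(3/4) = 1/4;  -(3/16)·log₂(1/4) = 0.3750
  (S=2,T=1): P(S|T) = (1/16)/(1/4) = 1/4;  -(1/16)·log₂(1/4) = 0.1250
H(S|T) = 0.3502 + 0.1167 + 0.3396 + 0.1132 + 0.3750 + 0.1250
  = 1.4197 bits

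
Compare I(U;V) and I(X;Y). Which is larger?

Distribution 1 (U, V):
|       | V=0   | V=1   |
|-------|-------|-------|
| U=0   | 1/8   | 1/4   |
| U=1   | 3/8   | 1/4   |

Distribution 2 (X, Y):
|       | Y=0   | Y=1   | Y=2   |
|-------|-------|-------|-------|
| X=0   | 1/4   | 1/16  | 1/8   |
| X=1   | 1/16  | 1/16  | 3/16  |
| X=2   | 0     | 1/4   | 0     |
Distribution 1 (U, V):
Marginal P(U) (row sums):
  P(U=0) = 1/8 + 1/4 = 3/8
  P(U=1) = 3/8 + 1/4 = 5/8
Marginal P(V) (column sums):
  P(V=0) = 1/8 + 3/8 = 1/2
  P(V=1) = 1/4 + 1/4 = 1/2

H(U) = -[(3/8)·log₂(3/8) + (5/8)·log₂(5/8)]
  = 0.5306 + 0.4238
  = 0.9544 bits
H(V) = -[(1/2)·log₂(1/2) + (1/2)·log₂(1/2)]
  = 0.5000 + 0.5000
  = 1.0000 bits
H(U,V) = -[(1/8)·log₂(1/8) + (1/4)·log₂(1/4) + (3/8)·log₂(3/8) + (1/4)·log₂(1/4)]
  = 0.3750 + 0.5000 + 0.5306 + 0.5000
  = 1.9056 bits

I(U;V) = H(U) + H(V) - H(U,V)
  = 0.9544 + 1.0000 - 1.9056
  = 0.0488 bits

Distribution 2 (X, Y):
Marginal P(X) (row sums):
  P(X=0) = 1/4 + 1/16 + 1/8 = 7/16
  P(X=1) = 1/16 + 1/16 + 3/16 = 5/16
  P(X=2) = 0 + 1/4 + 0 = 1/4
Marginal P(Y) (column sums):
  P(Y=0) = 1/4 + 1/16 + 0 = 5/16
  P(Y=1) = 1/16 + 1/16 + 1/4 = 3/8
  P(Y=2) = 1/8 + 3/16 + 0 = 5/16

H(X) = -[(7/16)·log₂(7/16) + (5/16)·log₂(5/16) + (1/4)·log₂(1/4)]
  = 0.5218 + 0.5244 + 0.5000
  = 1.5462 bits
H(Y) = -[(5/16)·log₂(5/16) + (3/8)·log₂(3/8) + (5/16)·log₂(5/16)]
  = 0.5244 + 0.5306 + 0.5244
  = 1.5794 bits
H(X,Y) = -[(1/4)·log₂(1/4) + (1/16)·log₂(1/16) + (1/8)·log₂(1/8) + (1/16)·log₂(1/16) + (1/16)·log₂(1/16) + (3/16)·log₂(3/16) + (1/4)·log₂(1/4)]
  = 0.5000 + 0.2500 + 0.3750 + 0.2500 + 0.2500 + 0.4528 + 0.5000
  = 2.5778 bits

I(X;Y) = H(X) + H(Y) - H(X,Y)
  = 1.5462 + 1.5794 - 2.5778
  = 0.5478 bits

I(X;Y) = 0.5478 bits > I(U;V) = 0.0488 bits, so (X, Y) has the higher mutual information (stronger dependence).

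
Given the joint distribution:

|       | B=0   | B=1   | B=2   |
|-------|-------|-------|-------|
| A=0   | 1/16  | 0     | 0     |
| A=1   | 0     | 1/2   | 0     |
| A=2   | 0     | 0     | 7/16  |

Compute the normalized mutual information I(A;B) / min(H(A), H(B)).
Marginal P(A) (row sums):
  P(A=0) = 1/16 + 0 + 0 = 1/16
  P(A=1) = 0 + 1/2 + 0 = 1/2
  P(A=2) = 0 + 0 + 7/16 = 7/16
Marginal P(B) (column sums):
  P(B=0) = 1/16 + 0 + 0 = 1/16
  P(B=1) = 0 + 1/2 + 0 = 1/2
  P(B=2) = 0 + 0 + 7/16 = 7/16

H(A) = -[(1/16)·log₂(1/16) + (1/2)·log₂(1/2) + (7/16)·log₂(7/16)]
  = 0.2500 + 0.5000 + 0.5218
  = 1.2718 bits
H(B) = -[(1/16)·log₂(1/16) + (1/2)·log₂(1/2) + (7/16)·log₂(7/16)]
  = 0.2500 + 0.5000 + 0.5218
  = 1.2718 bits
H(A,B) = -[(1/16)·log₂(1/16) + (1/2)·log₂(1/2) + (7/16)·log₂(7/16)]
  = 0.2500 + 0.5000 + 0.5218
  = 1.2718 bits

I(A;B) = H(A) + H(B) - H(A,B)
  = 1.2718 + 1.2718 - 1.2718
  = 1.2718 bits

min(H(A), H(B)) = min(1.2718, 1.2718) = 1.2718 bits
Normalized MI = 1.2718 / 1.2718 = 1.0000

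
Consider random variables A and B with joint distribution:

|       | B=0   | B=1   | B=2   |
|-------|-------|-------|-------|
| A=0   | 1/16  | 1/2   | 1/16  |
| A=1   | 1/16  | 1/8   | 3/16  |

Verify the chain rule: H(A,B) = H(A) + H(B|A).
Left side:
H(A,B) = -[(1/16)·log₂(1/16) + (1/2)·log₂(1/2) + (1/16)·log₂(1/16) + (1/16)·log₂(1/16) + (1/8)·log₂(1/8) + (3/16)·log₂(3/16)]
  = 0.2500 + 0.5000 + 0.2500 + 0.2500 + 0.3750 + 0.4528
  = 2.0778 bits

Right side:
Marginal P(A) (row sums):
  P(A=0) = 1/16 + 1/2 + 1/16 = 5/8
  P(A=1) = 1/16 + 1/8 + 3/16 = 3/8
H(A) = -[(5/8)·log₂(5/8) + (3/8)·log₂(3/8)]
  = 0.4238 + 0.5306
  = 0.9544 bits
H(B|A) = -Σ P(A,B)·log₂ P(B|A), where P(B|A) = P(A,B) / P(A)
  (A=0,B=0): P(B|A) = (1/16)/(5/8) = 1/10;  -(1/16)·log₂(1/10) = 0.2076
  (A=0,B=1): P(B|A) = (1/2)/(5/8) = 4/5;  -(1/2)·log₂(4/5) = 0.1610
  (A=0,B=2): P(B|A) = (1/16)/(5/8) = 1/10;  -(1/16)·log₂(1/10) = 0.2076
  (A=1,B=0): P(B|A) = (1/16)/(3/8) = 1/6;  -(1/16)·log₂(1/6) = 0.1616
  (A=1,B=1): P(B|A) = (1/8)/(3/8) = 1/3;  -(1/8)·log₂(1/3) = 0.1981
  (A=1,B=2): P(B|A) = (3/16)/(3/8) = 1/2;  -(3/16)·log₂(1/2) = 0.1875
H(B|A) = 0.2076 + 0.1610 + 0.2076 + 0.1616 + 0.1981 + 0.1875
  = 1.1234 bits
H(A) + H(B|A) = 0.9544 + 1.1234 = 2.0778 bits

Both sides equal 2.0778 bits, so the chain rule holds ✓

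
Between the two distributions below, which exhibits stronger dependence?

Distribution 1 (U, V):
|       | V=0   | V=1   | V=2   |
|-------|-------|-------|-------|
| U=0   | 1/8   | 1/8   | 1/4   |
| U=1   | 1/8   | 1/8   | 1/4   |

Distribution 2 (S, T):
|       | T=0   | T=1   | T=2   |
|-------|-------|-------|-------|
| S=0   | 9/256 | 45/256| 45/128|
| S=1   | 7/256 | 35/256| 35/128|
Distribution 1 (U, V):
Marginal P(U) (row sums):
  P(U=0) = 1/8 + 1/8 + 1/4 = 1/2
  P(U=1) = 1/8 + 1/8 + 1/4 = 1/2
Marginal P(V) (column sums):
  P(V=0) = 1/8 + 1/8 = 1/4
  P(V=1) = 1/8 + 1/8 = 1/4
  P(V=2) = 1/4 + 1/4 = 1/2

H(U) = -[(1/2)·log₂(1/2) + (1/2)·log₂(1/2)]
  = 0.5000 + 0.5000
  = 1.0000 bits
H(V) = -[(1/4)·log₂(1/4) + (1/4)·log₂(1/4) + (1/2)·log₂(1/2)]
  = 0.5000 + 0.5000 + 0.5000
  = 1.5000 bits
H(U,V) = -[(1/8)·log₂(1/8) + (1/8)·log₂(1/8) + (1/4)·log₂(1/4) + (1/8)·log₂(1/8) + (1/8)·log₂(1/8) + (1/4)·log₂(1/4)]
  = 0.3750 + 0.3750 + 0.5000 + 0.3750 + 0.3750 + 0.5000
  = 2.5000 bits

I(U;V) = H(U) + H(V) - H(U,V)
  = 1.0000 + 1.5000 - 2.5000
  = 0.0000 bits

Distribution 2 (S, T):
Marginal P(S) (row sums):
  P(S=0) = 9/256 + 45/256 + 45/128 = 9/16
  P(S=1) = 7/256 + 35/256 + 35/128 = 7/16
Marginal P(T) (column sums):
  P(T=0) = 9/256 + 7/256 = 1/16
  P(T=1) = 45/256 + 35/256 = 5/16
  P(T=2) = 45/128 + 35/128 = 5/8

H(S) = -[(9/16)·log₂(9/16) + (7/16)·log₂(7/16)]
  = 0.4669 + 0.5218
  = 0.9887 bits
H(T) = -[(1/16)·log₂(1/16) + (5/16)·log₂(5/16) + (5/8)·log₂(5/8)]
  = 0.2500 + 0.5244 + 0.4238
  = 1.1982 bits
H(S,T) = -[(9/256)·log₂(9/256) + (45/256)·log₂(45/256) + (45/128)·log₂(45/128) + (7/256)·log₂(7/256) + (35/256)·log₂(35/256) + (35/128)·log₂(35/128)]
  = 0.1698 + 0.4409 + 0.5302 + 0.1420 + 0.3925 + 0.5115
  = 2.1869 bits

I(S;T) = H(S) + H(T) - H(S,T)
  = 0.9887 + 1.1982 - 2.1869
  = 0.0000 bits

Both joint tables factor as the product of their marginals, so I(U;V) = I(S;T) = 0 bits: neither is larger (both pairs are independent).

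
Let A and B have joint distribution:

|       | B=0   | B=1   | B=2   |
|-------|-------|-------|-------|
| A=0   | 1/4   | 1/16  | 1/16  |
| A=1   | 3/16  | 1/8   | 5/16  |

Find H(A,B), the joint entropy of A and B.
H(A,B) = -Σ P(A,B) log₂ P(A,B), summed over the non-zero cells:
H(A,B) = -[(1/4)·log₂(1/4) + (1/16)·log₂(1/16) + (1/16)·log₂(1/16) + (3/16)·log₂(3/16) + (1/8)·log₂(1/8) + (5/16)·log₂(5/16)]
  = 0.5000 + 0.2500 + 0.2500 + 0.4528 + 0.3750 + 0.5244
  = 2.3522 bits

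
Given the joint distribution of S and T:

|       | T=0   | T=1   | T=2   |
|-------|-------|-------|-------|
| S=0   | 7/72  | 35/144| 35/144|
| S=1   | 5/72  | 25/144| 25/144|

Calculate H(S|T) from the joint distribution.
Marginal P(T) (column sums):
  P(T=0) = 7/72 + 5/72 = 1/6
  P(T=1) = 35/144 + 25/144 = 5/12
  P(T=2) = 35/144 + 25/144 = 5/12

H(S|T) = -Σ P(S,T)·log₂ P(S|T), where P(S|T) = P(S,T) / P(T)
  (S=0,T=0): P(S|T) = (7/72)/(1/6) = 7/12;  -(7/72)·log₂(7/12) = 0.0756
  (S=0,T=1): P(S|T) = (35/144)/(5/12) = 7/12;  -(35/144)·log₂(7/12) = 0.1890
  (S=0,T=2): P(S|T) = (35/144)/(5/12) = 7/12;  -(35/144)·log₂(7/12) = 0.1890
  (S=1,T=0): P(S|T) = (5/72)/(1/6) = 5/12;  -(5/72)·log₂(5/12) = 0.0877
  (S=1,T=1): P(S|T) = (25/144)/(5/12) = 5/12;  -(25/144)·log₂(5/12) = 0.2193
  (S=1,T=2): P(S|T) = (25/144)/(5/12) = 5/12;  -(25/144)·log₂(5/12) = 0.2193
H(S|T) = 0.0756 + 0.1890 + 0.1890 + 0.0877 + 0.2193 + 0.2193
  = 0.9799 bits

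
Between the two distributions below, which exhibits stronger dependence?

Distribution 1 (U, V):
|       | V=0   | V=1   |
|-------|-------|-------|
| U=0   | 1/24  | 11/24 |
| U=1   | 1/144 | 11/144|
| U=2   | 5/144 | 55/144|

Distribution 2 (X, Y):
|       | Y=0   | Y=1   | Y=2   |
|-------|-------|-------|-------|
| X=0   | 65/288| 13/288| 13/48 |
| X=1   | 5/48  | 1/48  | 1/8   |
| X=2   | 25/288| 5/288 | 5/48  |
Distribution 1 (U, V):
Marginal P(U) (row sums):
  P(U=0) = 1/24 + 11/24 = 1/2
  P(U=1) = 1/144 + 11/144 = 1/12
  P(U=2) = 5/144 + 55/144 = 5/12
Marginal P(V) (column sums):
  P(V=0) = 1/24 + 1/144 + 5/144 = 1/12
  P(V=1) = 11/24 + 11/144 + 55/144 = 11/12

H(U) = -[(1/2)·log₂(1/2) + (1/12)·log₂(1/12) + (5/12)·log₂(5/12)]
  = 0.5000 + 0.2987 + 0.5263
  = 1.3250 bits
H(V) = -[(1/12)·log₂(1/12) + (11/12)·log₂(11/12)]
  = 0.2987 + 0.1151
  = 0.4138 bits
H(U,V) = -[(1/24)·log₂(1/24) + (11/24)·log₂(11/24) + (1/144)·log₂(1/144) + (11/144)·log₂(11/144) + (5/144)·log₂(5/144) + (55/144)·log₂(55/144)]
  = 0.1910 + 0.5159 + 0.0498 + 0.2834 + 0.1683 + 0.5304
  = 1.7388 bits

I(U;V) = H(U) + H(V) - H(U,V)
  = 1.3250 + 0.4138 - 1.7388
  = 0.0000 bits

Distribution 2 (X, Y):
Marginal P(X) (row sums):
  P(X=0) = 65/288 + 13/288 + 13/48 = 13/24
  P(X=1) = 5/48 + 1/48 + 1/8 = 1/4
  P(X=2) = 25/288 + 5/288 + 5/48 = 5/24
Marginal P(Y) (column sums):
  P(Y=0) = 65/288 + 5/48 + 25/288 = 5/12
  P(Y=1) = 13/288 + 1/48 + 5/288 = 1/12
  P(Y=2) = 13/48 + 1/8 + 5/48 = 1/2

H(X) = -[(13/24)·log₂(13/24) + (1/4)·log₂(1/4) + (5/24)·log₂(5/24)]
  = 0.4791 + 0.5000 + 0.4715
  = 1.4506 bits
H(Y) = -[(5/12)·log₂(5/12) + (1/12)·log₂(1/12) + (1/2)·log₂(1/2)]
  = 0.5263 + 0.2987 + 0.5000
  = 1.3250 bits
H(X,Y) = -[(65/288)·log₂(65/288) + (13/288)·log₂(13/288) + (13/48)·log₂(13/48) + (5/48)·log₂(5/48) + (1/48)·log₂(1/48) + (1/8)·log₂(1/8) + (25/288)·log₂(25/288) + (5/288)·log₂(5/288) + (5/48)·log₂(5/48)]
  = 0.4847 + 0.2017 + 0.5104 + 0.3399 + 0.1164 + 0.3750 + 0.3061 + 0.1015 + 0.3399
  = 2.7756 bits

I(X;Y) = H(X) + H(Y) - H(X,Y)
  = 1.4506 + 1.3250 - 2.7756
  = 0.0000 bits

Both joint tables factor as the product of their marginals, so I(U;V) = I(X;Y) = 0 bits: neither is larger (both pairs are independent).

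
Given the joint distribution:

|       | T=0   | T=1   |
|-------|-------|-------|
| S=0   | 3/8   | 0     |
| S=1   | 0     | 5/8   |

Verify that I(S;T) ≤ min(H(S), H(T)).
Marginal P(S) (row sums):
  P(S=0) = 3/8 + 0 = 3/8
  P(S=1) = 0 + 5/8 = 5/8
Marginal P(T) (column sums):
  P(T=0) = 3/8 + 0 = 3/8
  P(T=1) = 0 + 5/8 = 5/8

H(S) = -[(3/8)·log₂(3/8) + (5/8)·log₂(5/8)]
  = 0.5306 + 0.4238
  = 0.9544 bits
H(T) = -[(3/8)·log₂(3/8) + (5/8)·log₂(5/8)]
  = 0.5306 + 0.4238
  = 0.9544 bits
H(S,T) = -[(3/8)·log₂(3/8) + (5/8)·log₂(5/8)]
  = 0.5306 + 0.4238
  = 0.9544 bits

I(S;T) = H(S) + H(T) - H(S,T)
  = 0.9544 + 0.9544 - 0.9544
  = 0.9544 bits

min(H(S), H(T)) = min(0.9544, 0.9544) = 0.9544 bits
Since 0.9544 ≤ 0.9544, the bound is satisfied ✓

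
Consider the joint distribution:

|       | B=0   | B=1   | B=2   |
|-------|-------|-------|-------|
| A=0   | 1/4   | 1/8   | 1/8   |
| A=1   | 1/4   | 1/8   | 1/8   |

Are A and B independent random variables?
Marginal P(A) (row sums):
  P(A=0) = 1/4 + 1/8 + 1/8 = 1/2
  P(A=1) = 1/4 + 1/8 + 1/8 = 1/2
Marginal P(B) (column sums):
  P(B=0) = 1/4 + 1/4 = 1/2
  P(B=1) = 1/8 + 1/8 = 1/4
  P(B=2) = 1/8 + 1/8 = 1/4

A and B are independent iff P(A=i,B=j) = P(A=i)·P(B=j) for every cell.
  P(A=0)·P(B=0) = 1/2 × 1/2 = 1/4 = P(A=0,B=0) ✓
  P(A=0)·P(B=1) = 1/2 × 1/4 = 1/8 = P(A=0,B=1) ✓
  P(A=0)·P(B=2) = 1/2 × 1/4 = 1/8 = P(A=0,B=2) ✓
  P(A=1)·P(B=0) = 1/2 × 1/2 = 1/4 = P(A=1,B=0) ✓
  P(A=1)·P(B=1) = 1/2 × 1/4 = 1/8 = P(A=1,B=1) ✓
  P(A=1)·P(B=2) = 1/2 × 1/4 = 1/8 = P(A=1,B=2) ✓

Yes, A and B are independent: every cell factors, so I(A;B) = 0 bits.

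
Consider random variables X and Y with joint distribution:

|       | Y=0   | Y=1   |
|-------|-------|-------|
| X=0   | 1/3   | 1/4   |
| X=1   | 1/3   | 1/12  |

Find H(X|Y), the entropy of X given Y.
Marginal P(Y) (column sums):
  P(Y=0) = 1/3 + 1/3 = 2/3
  P(Y=1) = 1/4 + 1/12 = 1/3

H(X|Y) = -Σ P(X,Y)·log₂ P(X|Y), where P(X|Y) = P(X,Y) / P(Y)
  (X=0,Y=0): P(X|Y) = (1/3)/(2/3) = 1/2;  -(1/3)·log₂(1/2) = 0.3333
  (X=0,Y=1): P(X|Y) = (1/4)/(1/3) = 3/4;  -(1/4)·log₂(3/4) = 0.1038
  (X=1,Y=0): P(X|Y) = (1/3)/(2/3) = 1/2;  -(1/3)·log₂(1/2) = 0.3333
  (X=1,Y=1): P(X|Y) = (1/12)/(1/3) = 1/4;  -(1/12)·log₂(1/4) = 0.1667
H(X|Y) = 0.3333 + 0.1038 + 0.3333 + 0.1667
  = 0.9371 bits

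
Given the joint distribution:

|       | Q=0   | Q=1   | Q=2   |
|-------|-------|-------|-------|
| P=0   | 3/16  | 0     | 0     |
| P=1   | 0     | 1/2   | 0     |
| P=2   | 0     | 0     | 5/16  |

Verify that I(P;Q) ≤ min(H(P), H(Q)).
Marginal P(P) (row sums):
  P(P=0) = 3/16 + 0 + 0 = 3/16
  P(P=1) = 0 + 1/2 + 0 = 1/2
  P(P=2) = 0 + 0 + 5/16 = 5/16
Marginal P(Q) (column sums):
  P(Q=0) = 3/16 + 0 + 0 = 3/16
  P(Q=1) = 0 + 1/2 + 0 = 1/2
  P(Q=2) = 0 + 0 + 5/16 = 5/16

H(P) = -[(3/16)·log₂(3/16) + (1/2)·log₂(1/2) + (5/16)·log₂(5/16)]
  = 0.4528 + 0.5000 + 0.5244
  = 1.4772 bits
H(Q) = -[(3/16)·log₂(3/16) + (1/2)·log₂(1/2) + (5/16)·log₂(5/16)]
  = 0.4528 + 0.5000 + 0.5244
  = 1.4772 bits
H(P,Q) = -[(3/16)·log₂(3/16) + (1/2)·log₂(1/2) + (5/16)·log₂(5/16)]
  = 0.4528 + 0.5000 + 0.5244
  = 1.4772 bits

I(P;Q) = H(P) + H(Q) - H(P,Q)
  = 1.4772 + 1.4772 - 1.4772
  = 1.4772 bits

min(H(P), H(Q)) = min(1.4772, 1.4772) = 1.4772 bits
Since 1.4772 ≤ 1.4772, the bound is satisfied ✓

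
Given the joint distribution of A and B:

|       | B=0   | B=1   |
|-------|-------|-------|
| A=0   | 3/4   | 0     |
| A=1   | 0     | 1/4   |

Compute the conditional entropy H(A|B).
Marginal P(B) (column sums):
  P(B=0) = 3/4 + 0 = 3/4
  P(B=1) = 0 + 1/4 = 1/4

H(A|B) = -Σ P(A,B)·log₂ P(A|B), where P(A|B) = P(A,B) / P(B)
  (cells with P(A,B) = 0 contribute 0)
  (A=0,B=0): P(A|B) = (3/4)/(3/4) = 1;  -(3/4)·log₂(1) = 0.0000
  (A=1,B=1): P(A|B) = (1/4)/(1/4) = 1;  -(1/4)·log₂(1) = 0.0000
H(A|B) = 0.0000 + 0.0000
  = 0.0000 bits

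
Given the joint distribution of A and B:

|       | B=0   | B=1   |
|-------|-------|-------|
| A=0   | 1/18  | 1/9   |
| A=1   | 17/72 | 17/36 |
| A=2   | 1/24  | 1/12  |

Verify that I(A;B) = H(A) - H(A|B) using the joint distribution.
Left side, from I(A;B) = H(A) + H(B) - H(A,B):
Marginal P(A) (row sums):
  P(A=0) = 1/18 + 1/9 = 1/6
  P(A=1) = 17/72 + 17/36 = 17/24
  P(A=2) = 1/24 + 1/12 = 1/8
Marginal P(B) (column sums):
  P(B=0) = 1/18 + 17/72 + 1/24 = 1/3
  P(B=1) = 1/9 + 17/36 + 1/12 = 2/3

H(A) = -[(1/6)·log₂(1/6) + (17/24)·log₂(17/24) + (1/8)·log₂(1/8)]
  = 0.4308 + 0.3524 + 0.3750
  = 1.1582 bits
H(B) = -[(1/3)·log₂(1/3) + (2/3)·log₂(2/3)]
  = 0.5283 + 0.3900
  = 0.9183 bits
H(A,B) = -[(1/18)·log₂(1/18) + (1/9)·log₂(1/9) + (17/72)·log₂(17/72) + (17/36)·log₂(17/36) + (1/24)·log₂(1/24) + (1/12)·log₂(1/12)]
  = 0.2317 + 0.3522 + 0.4917 + 0.5112 + 0.1910 + 0.2987
  = 2.0765 bits

I(A;B) = H(A) + H(B) - H(A,B)
  = 1.1582 + 0.9183 - 2.0765
  = 0.0000 bits

Right side, with H(A|B) computed directly from the conditional probabilities:
H(A|B) = -Σ P(A,B)·log₂ P(A|B), where P(A|B) = P(A,B) / P(B)
  (A=0,B=0): P(A|B) = (1/18)/(1/3) = 1/6;  -(1/18)·log₂(1/6) = 0.1436
  (A=0,B=1): P(A|B) = (1/9)/(2/3) = 1/6;  -(1/9)·log₂(1/6) = 0.2872
  (A=1,B=0): P(A|B) = (17/72)/(1/3) = 17/24;  -(17/72)·log₂(17/24) = 0.1175
  (A=1,B=1): P(A|B) = (17/36)/(2/3) = 17/24;  -(17/36)·log₂(17/24) = 0.2349
  (A=2,B=0): P(A|B) = (1/24)/(1/3) = 1/8;  -(1/24)·log₂(1/8) = 0.1250
  (A=2,B=1): P(A|B) = (1/12)/(2/3) = 1/8;  -(1/12)·log₂(1/8) = 0.2500
H(A|B) = 0.1436 + 0.2872 + 0.1175 + 0.2349 + 0.1250 + 0.2500
  = 1.1582 bits
H(A) - H(A|B) = 1.1582 - 1.1582 = 0.0000 bits

Both sides equal 0.0000 bits, so I(A;B) = H(A) - H(A|B) ✓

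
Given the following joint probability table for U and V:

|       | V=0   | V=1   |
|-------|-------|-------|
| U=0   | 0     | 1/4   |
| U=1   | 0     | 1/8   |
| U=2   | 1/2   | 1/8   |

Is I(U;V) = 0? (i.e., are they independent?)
Marginal P(U) (row sums):
  P(U=0) = 0 + 1/4 = 1/4
  P(U=1) = 0 + 1/8 = 1/8
  P(U=2) = 1/2 + 1/8 = 5/8
Marginal P(V) (column sums):
  P(V=0) = 0 + 0 + 1/2 = 1/2
  P(V=1) = 1/4 + 1/8 + 1/8 = 1/2

U and V are independent iff P(U=i,V=j) = P(U=i)·P(V=j) for every cell.
  P(U=0)·P(V=0) = 1/4 × 1/2 = 1/8, but P(U=0,V=0) = 0 ✗

No, U and V are not independent. Quantitatively, I(U;V) > 0:

H(U) = -[(1/4)·log₂(1/4) + (1/8)·log₂(1/8) + (5/8)·log₂(5/8)]
  = 0.5000 + 0.3750 + 0.4238
  = 1.2988 bits
H(V) = -[(1/2)·log₂(1/2) + (1/2)·log₂(1/2)]
  = 0.5000 + 0.5000
  = 1.0000 bits
H(U,V) = -[(1/4)·log₂(1/4) + (1/8)·log₂(1/8) + (1/2)·log₂(1/2) + (1/8)·log₂(1/8)]
  = 0.5000 + 0.3750 + 0.5000 + 0.3750
  = 1.7500 bits
I(U;V) = H(U) + H(V) - H(U,V) = 1.2988 + 1.0000 - 1.7500 = 0.5488 bits > 0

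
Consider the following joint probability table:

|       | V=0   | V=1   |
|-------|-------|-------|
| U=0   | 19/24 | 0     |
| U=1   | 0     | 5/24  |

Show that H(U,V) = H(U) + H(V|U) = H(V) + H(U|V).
Marginal P(U) (row sums):
  P(U=0) = 19/24 + 0 = 19/24
  P(U=1) = 0 + 5/24 = 5/24
Marginal P(V) (column sums):
  P(V=0) = 19/24 + 0 = 19/24
  P(V=1) = 0 + 5/24 = 5/24

Decomposition 1: H(U) + H(V|U)
H(U) = -[(19/24)·log₂(19/24) + (5/24)·log₂(5/24)]
  = 0.2668 + 0.4715
  = 0.7383 bits
H(V|U) = -Σ P(U,V)·log₂ P(V|U), where P(V|U) = P(U,V) / P(U)
  (cells with P(U,V) = 0 contribute 0)
  (U=0,V=0): P(V|U) = (19/24)/(19/24) = 1;  -(19/24)·log₂(1) = 0.0000
  (U=1,V=1): P(V|U) = (5/24)/(5/24) = 1;  -(5/24)·log₂(1) = 0.0000
H(V|U) = 0.0000 + 0.0000
  = 0.0000 bits
H(U) + H(V|U) = 0.7383 + 0.0000 = 0.7383 bits

Decomposition 2: H(V) + H(U|V)
H(V) = -[(19/24)·log₂(19/24) + (5/24)·log₂(5/24)]
  = 0.2668 + 0.4715
  = 0.7383 bits
H(U|V) = -Σ P(U,V)·log₂ P(U|V), where P(U|V) = P(U,V) / P(V)
  (cells with P(U,V) = 0 contribute 0)
  (U=0,V=0): P(U|V) = (19/24)/(19/24) = 1;  -(19/24)·log₂(1) = 0.0000
  (U=1,V=1): P(U|V) = (5/24)/(5/24) = 1;  -(5/24)·log₂(1) = 0.0000
H(U|V) = 0.0000 + 0.0000
  = 0.0000 bits
H(V) + H(U|V) = 0.7383 + 0.0000 = 0.7383 bits

Direct computation of the joint entropy:
H(U,V) = -[(19/24)·log₂(19/24) + (5/24)·log₂(5/24)]
  = 0.2668 + 0.4715
  = 0.7383 bits

All three agree: H(U,V) = 0.7383 bits ✓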